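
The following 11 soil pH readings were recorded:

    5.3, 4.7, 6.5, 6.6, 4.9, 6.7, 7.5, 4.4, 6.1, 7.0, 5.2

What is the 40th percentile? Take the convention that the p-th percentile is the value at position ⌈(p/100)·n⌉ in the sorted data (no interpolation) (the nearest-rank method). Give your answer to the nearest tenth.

Sorted: 4.4, 4.7, 4.9, 5.2, 5.3, 6.1, 6.5, 6.6, 6.7, 7.0, 7.5.
n = 11.
Position = ⌈40/100 · 11⌉ = ⌈4.4⌉ = 5.
The value at rank 5 is 5.3.

5.3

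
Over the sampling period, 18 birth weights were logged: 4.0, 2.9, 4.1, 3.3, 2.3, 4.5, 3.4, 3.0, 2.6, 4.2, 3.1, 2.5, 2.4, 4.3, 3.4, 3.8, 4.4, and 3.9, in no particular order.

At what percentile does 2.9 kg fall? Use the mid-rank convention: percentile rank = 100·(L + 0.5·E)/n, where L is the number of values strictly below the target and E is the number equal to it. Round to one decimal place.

25.0

Sorted: 2.3, 2.4, 2.5, 2.6, 2.9, 3.0, 3.1, 3.3, 3.4, 3.4, 3.8, 3.9, 4.0, 4.1, 4.2, 4.3, 4.4, 4.5.
Count below 2.9: L = 4; count equal: E = 1; n = 18.
Percentile rank = 100·(4 + 0.5·1)/18 = 100·4.5/18 = 25.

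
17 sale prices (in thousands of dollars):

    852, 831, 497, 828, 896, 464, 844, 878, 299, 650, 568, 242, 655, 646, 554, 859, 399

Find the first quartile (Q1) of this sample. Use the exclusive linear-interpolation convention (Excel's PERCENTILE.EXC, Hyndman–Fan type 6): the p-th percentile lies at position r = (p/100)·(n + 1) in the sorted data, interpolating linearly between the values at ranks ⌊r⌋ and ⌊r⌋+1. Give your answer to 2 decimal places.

Sorted: 242, 299, 399, 464, 497, 554, 568, 646, 650, 655, 828, 831, 844, 852, 859, 878, 896.
n = 17.
r = (25/100)·(17 + 1) = 4.5.
Rank 4 is 464 and rank 5 is 497.
Interpolate: 464 + 0.5·(497 − 464) = 464 + 0.5·33 = 480.5.

480.50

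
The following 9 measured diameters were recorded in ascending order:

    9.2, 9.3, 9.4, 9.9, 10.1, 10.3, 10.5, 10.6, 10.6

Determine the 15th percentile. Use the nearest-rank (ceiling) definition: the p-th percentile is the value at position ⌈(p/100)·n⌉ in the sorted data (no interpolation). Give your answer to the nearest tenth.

n = 9.
Position = ⌈15/100 · 9⌉ = ⌈1.35⌉ = 2.
The value at rank 2 is 9.3.

9.3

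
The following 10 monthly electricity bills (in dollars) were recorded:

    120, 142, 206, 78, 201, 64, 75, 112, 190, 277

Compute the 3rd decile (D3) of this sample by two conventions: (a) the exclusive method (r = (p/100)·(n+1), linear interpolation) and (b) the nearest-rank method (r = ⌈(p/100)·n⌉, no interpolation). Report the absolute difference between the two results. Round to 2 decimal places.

Sorted: 64, 75, 78, 112, 120, 142, 190, 201, 206, 277.
n = 10.
(a) r = 3.3; between ranks 3 (78) and 4 (112): 88.2.
(b) the nearest-rank method: rank 3 → 78.
|88.2 − 78| = 10.2.

10.20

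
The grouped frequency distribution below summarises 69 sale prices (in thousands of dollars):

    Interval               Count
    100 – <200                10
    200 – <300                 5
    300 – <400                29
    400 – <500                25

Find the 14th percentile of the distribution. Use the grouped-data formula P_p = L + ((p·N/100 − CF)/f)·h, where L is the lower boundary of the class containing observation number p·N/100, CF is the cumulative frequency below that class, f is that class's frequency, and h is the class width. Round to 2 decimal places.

N = 69; target position k = 14/100 · 69 = 9.66.
Cumulative frequencies: 10, 15, 44, 69.
Observation 9.66 falls in the class 100 – <200.
L = 100, CF = 0, f = 10, h = 100.
P14 = 100 + ((9.66 − 0)/10)·100 = 100 + 96.6 = 196.6.

196.60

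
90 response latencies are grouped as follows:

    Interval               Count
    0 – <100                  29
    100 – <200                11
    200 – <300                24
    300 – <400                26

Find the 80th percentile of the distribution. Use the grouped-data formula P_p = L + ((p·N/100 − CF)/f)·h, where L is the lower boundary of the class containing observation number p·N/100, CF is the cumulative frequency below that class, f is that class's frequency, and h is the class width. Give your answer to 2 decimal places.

330.77

N = 90; target position k = 80/100 · 90 = 72.
Cumulative frequencies: 29, 40, 64, 90.
Observation 72 falls in the class 300 – <400.
L = 300, CF = 64, f = 26, h = 100.
P80 = 300 + ((72 − 64)/26)·100 = 300 + 30.7692 = 330.769.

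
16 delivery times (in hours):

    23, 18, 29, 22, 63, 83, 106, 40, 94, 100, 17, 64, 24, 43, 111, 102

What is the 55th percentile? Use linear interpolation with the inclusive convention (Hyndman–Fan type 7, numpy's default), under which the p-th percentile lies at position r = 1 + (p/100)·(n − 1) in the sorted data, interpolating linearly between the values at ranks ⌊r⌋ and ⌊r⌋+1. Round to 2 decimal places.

Sorted: 17, 18, 22, 23, 24, 29, 40, 43, 63, 64, 83, 94, 100, 102, 106, 111.
n = 16.
r = 1 + (55/100)·(16 − 1) = 1 + 8.25 = 9.25.
Rank 9 is 63 and rank 10 is 64.
Interpolate: 63 + 0.25·(64 − 63) = 63 + 0.25·1 = 63.25.

63.25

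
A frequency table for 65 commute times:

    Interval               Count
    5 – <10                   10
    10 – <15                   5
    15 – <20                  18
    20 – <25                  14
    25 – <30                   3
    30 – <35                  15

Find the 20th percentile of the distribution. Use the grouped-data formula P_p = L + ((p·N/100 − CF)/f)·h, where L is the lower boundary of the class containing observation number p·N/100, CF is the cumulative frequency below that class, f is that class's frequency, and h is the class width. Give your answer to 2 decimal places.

N = 65; target position k = 20/100 · 65 = 13.
Cumulative frequencies: 10, 15, 33, 47, 50, 65.
Observation 13 falls in the class 10 – <15.
L = 10, CF = 10, f = 5, h = 5.
P20 = 10 + ((13 − 10)/5)·5 = 10 + 3 = 13.

13.00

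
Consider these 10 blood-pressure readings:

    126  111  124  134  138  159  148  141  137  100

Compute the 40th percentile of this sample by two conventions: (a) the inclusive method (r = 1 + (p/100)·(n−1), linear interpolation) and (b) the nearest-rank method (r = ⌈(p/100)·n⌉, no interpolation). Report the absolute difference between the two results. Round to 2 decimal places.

Sorted: 100, 111, 124, 126, 134, 137, 138, 141, 148, 159.
n = 10.
(a) r = 4.6; between ranks 4 (126) and 5 (134): 130.8.
(b) the nearest-rank method: rank 4 → 126.
|130.8 − 126| = 4.8.

4.80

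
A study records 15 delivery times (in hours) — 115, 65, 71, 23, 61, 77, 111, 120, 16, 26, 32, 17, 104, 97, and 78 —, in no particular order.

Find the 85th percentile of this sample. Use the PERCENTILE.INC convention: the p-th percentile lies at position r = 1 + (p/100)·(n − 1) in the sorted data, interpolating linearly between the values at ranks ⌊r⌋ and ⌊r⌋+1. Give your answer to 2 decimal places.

110.30

Sorted: 16, 17, 23, 26, 32, 61, 65, 71, 77, 78, 97, 104, 111, 115, 120.
n = 15.
r = 1 + (85/100)·(15 − 1) = 1 + 11.9 = 12.9.
Rank 12 is 104 and rank 13 is 111.
Interpolate: 104 + 0.9·(111 − 104) = 104 + 0.9·7 = 110.3.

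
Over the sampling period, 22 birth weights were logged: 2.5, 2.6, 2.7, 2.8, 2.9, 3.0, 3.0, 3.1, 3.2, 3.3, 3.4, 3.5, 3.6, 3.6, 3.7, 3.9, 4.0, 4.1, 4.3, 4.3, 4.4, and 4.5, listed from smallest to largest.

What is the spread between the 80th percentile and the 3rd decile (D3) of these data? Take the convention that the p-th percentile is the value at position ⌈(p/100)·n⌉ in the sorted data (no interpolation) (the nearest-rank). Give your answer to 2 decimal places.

n = 22.
P30: rank ⌈30/100·22⌉ = 7 → 3.
P80: rank ⌈80/100·22⌉ = 18 → 4.1.
Difference: 4.1 − 3 = 1.1.

1.10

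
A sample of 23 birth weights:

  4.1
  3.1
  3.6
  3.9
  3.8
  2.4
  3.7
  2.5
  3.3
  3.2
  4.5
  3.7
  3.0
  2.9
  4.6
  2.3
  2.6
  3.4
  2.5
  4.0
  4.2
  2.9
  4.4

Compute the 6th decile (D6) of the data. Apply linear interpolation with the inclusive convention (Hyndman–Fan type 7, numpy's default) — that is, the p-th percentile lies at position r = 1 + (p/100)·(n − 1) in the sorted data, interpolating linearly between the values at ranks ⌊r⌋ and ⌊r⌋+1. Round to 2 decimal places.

Sorted: 2.3, 2.4, 2.5, 2.5, 2.6, 2.9, 2.9, 3.0, 3.1, 3.2, 3.3, 3.4, 3.6, 3.7, 3.7, 3.8, 3.9, 4.0, 4.1, 4.2, 4.4, 4.5, 4.6.
n = 23.
r = 1 + (60/100)·(23 − 1) = 1 + 13.2 = 14.2.
Rank 14 is 3.7 and rank 15 is 3.7.
Interpolate: 3.7 + 0.2·(3.7 − 3.7) = 3.7 + 0.2·0 = 3.7.

3.70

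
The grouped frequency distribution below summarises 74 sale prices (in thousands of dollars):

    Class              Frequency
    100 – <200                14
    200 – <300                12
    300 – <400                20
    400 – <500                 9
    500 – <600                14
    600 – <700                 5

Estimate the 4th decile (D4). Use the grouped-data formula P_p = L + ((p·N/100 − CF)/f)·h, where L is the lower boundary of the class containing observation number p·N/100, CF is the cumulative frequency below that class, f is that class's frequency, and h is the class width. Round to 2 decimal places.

318.00

N = 74; target position k = 40/100 · 74 = 29.6.
Cumulative frequencies: 14, 26, 46, 55, 69, 74.
Observation 29.6 falls in the class 300 – <400.
L = 300, CF = 26, f = 20, h = 100.
P40 = 300 + ((29.6 − 26)/20)·100 = 300 + 18 = 318.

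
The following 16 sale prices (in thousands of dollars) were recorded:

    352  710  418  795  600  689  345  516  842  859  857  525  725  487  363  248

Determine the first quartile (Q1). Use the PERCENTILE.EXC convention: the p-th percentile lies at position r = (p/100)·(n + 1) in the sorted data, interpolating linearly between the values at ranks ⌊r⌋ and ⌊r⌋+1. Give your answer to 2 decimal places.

376.75

Sorted: 248, 345, 352, 363, 418, 487, 516, 525, 600, 689, 710, 725, 795, 842, 857, 859.
n = 16.
r = (25/100)·(16 + 1) = 4.25.
Rank 4 is 363 and rank 5 is 418.
Interpolate: 363 + 0.25·(418 − 363) = 363 + 0.25·55 = 376.75.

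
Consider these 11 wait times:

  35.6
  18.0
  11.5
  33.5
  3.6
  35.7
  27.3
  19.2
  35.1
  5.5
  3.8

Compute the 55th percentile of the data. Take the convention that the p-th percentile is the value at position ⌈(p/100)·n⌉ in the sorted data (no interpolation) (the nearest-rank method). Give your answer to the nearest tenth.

Sorted: 3.6, 3.8, 5.5, 11.5, 18.0, 19.2, 27.3, 33.5, 35.1, 35.6, 35.7.
n = 11.
Position = ⌈55/100 · 11⌉ = ⌈6.05⌉ = 7.
The value at rank 7 is 27.3.

27.3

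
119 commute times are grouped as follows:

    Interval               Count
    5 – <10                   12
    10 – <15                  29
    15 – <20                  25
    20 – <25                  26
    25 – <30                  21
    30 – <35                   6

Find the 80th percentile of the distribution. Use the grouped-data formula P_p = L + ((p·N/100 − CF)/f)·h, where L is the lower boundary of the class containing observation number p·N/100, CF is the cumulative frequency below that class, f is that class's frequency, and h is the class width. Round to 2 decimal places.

25.76

N = 119; target position k = 80/100 · 119 = 95.2.
Cumulative frequencies: 12, 41, 66, 92, 113, 119.
Observation 95.2 falls in the class 25 – <30.
L = 25, CF = 92, f = 21, h = 5.
P80 = 25 + ((95.2 − 92)/21)·5 = 25 + 0.761905 = 25.7619.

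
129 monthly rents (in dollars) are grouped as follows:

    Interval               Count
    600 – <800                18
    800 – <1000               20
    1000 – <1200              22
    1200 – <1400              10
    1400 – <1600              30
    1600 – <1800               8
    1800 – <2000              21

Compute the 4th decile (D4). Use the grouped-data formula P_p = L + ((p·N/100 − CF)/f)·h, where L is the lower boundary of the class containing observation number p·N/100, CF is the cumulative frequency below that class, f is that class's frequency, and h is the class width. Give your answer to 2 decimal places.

1123.64

N = 129; target position k = 40/100 · 129 = 51.6.
Cumulative frequencies: 18, 38, 60, 70, 100, 108, 129.
Observation 51.6 falls in the class 1000 – <1200.
L = 1000, CF = 38, f = 22, h = 200.
P40 = 1000 + ((51.6 − 38)/22)·200 = 1000 + 123.636 = 1123.64.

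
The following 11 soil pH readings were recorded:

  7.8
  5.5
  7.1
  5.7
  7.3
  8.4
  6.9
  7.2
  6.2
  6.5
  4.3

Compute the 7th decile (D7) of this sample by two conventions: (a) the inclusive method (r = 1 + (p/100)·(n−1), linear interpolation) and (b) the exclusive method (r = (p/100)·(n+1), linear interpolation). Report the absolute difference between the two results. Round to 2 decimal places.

0.04

Sorted: 4.3, 5.5, 5.7, 6.2, 6.5, 6.9, 7.1, 7.2, 7.3, 7.8, 8.4.
n = 11.
(a) r = 8 → value at rank 8 = 7.2.
(b) r = 8.4; between ranks 8 (7.2) and 9 (7.3): 7.24.
|7.2 − 7.24| = 0.04.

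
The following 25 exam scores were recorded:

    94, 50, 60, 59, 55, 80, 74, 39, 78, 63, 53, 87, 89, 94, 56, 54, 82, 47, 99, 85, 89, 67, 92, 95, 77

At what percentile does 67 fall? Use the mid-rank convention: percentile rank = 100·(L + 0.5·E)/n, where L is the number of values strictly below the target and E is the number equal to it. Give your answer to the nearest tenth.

Sorted: 39, 47, 50, 53, 54, 55, 56, 59, 60, 63, 67, 74, 77, 78, 80, 82, 85, 87, 89, 89, 92, 94, 94, 95, 99.
Count below 67: L = 10; count equal: E = 1; n = 25.
Percentile rank = 100·(10 + 0.5·1)/25 = 100·10.5/25 = 42.

42.0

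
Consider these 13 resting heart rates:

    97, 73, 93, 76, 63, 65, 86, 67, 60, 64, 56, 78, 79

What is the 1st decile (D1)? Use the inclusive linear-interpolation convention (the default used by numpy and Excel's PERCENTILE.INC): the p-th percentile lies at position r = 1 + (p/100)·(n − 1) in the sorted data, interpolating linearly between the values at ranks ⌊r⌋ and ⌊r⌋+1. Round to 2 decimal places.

Sorted: 56, 60, 63, 64, 65, 67, 73, 76, 78, 79, 86, 93, 97.
n = 13.
r = 1 + (10/100)·(13 − 1) = 1 + 1.2 = 2.2.
Rank 2 is 60 and rank 3 is 63.
Interpolate: 60 + 0.2·(63 − 60) = 60 + 0.2·3 = 60.6.

60.60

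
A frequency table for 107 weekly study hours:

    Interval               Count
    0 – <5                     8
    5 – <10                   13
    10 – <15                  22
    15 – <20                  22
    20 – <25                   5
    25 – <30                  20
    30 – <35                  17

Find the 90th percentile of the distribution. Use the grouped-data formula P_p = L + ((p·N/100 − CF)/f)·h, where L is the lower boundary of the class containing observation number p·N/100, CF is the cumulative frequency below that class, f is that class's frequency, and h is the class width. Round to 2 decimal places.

N = 107; target position k = 90/100 · 107 = 96.3.
Cumulative frequencies: 8, 21, 43, 65, 70, 90, 107.
Observation 96.3 falls in the class 30 – <35.
L = 30, CF = 90, f = 17, h = 5.
P90 = 30 + ((96.3 − 90)/17)·5 = 30 + 1.85294 = 31.8529.

31.85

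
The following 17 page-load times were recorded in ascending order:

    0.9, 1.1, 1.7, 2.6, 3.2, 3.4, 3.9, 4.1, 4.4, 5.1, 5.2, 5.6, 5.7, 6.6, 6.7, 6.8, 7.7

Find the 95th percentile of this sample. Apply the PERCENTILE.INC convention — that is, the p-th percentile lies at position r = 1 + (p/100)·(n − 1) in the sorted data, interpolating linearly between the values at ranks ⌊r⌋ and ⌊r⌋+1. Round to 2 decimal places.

6.98

n = 17.
r = 1 + (95/100)·(17 − 1) = 1 + 15.2 = 16.2.
Rank 16 is 6.8 and rank 17 is 7.7.
Interpolate: 6.8 + 0.2·(7.7 − 6.8) = 6.8 + 0.2·0.9 = 6.98.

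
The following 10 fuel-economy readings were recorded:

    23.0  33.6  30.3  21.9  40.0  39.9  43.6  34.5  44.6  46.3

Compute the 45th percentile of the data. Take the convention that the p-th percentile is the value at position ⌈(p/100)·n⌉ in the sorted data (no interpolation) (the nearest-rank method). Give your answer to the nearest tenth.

Sorted: 21.9, 23.0, 30.3, 33.6, 34.5, 39.9, 40.0, 43.6, 44.6, 46.3.
n = 10.
Position = ⌈45/100 · 10⌉ = ⌈4.5⌉ = 5.
The value at rank 5 is 34.5.

34.5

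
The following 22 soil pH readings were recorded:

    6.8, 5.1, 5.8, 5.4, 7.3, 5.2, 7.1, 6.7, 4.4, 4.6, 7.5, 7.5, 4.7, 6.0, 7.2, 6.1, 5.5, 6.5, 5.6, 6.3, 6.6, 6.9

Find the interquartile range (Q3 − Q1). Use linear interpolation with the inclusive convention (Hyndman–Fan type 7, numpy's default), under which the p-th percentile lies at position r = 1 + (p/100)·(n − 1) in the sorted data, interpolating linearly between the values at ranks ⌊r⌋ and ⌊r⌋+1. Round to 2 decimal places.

1.45

Sorted: 4.4, 4.6, 4.7, 5.1, 5.2, 5.4, 5.5, 5.6, 5.8, 6.0, 6.1, 6.3, 6.5, 6.6, 6.7, 6.8, 6.9, 7.1, 7.2, 7.3, 7.5, 7.5.
n = 22.
P25: r = 6.25; ranks 6–7 are 5.4, 5.5; interpolating gives 5.425.
P75: r = 16.75; ranks 16–17 are 6.8, 6.9; interpolating gives 6.875.
Difference: 6.875 − 5.425 = 1.45.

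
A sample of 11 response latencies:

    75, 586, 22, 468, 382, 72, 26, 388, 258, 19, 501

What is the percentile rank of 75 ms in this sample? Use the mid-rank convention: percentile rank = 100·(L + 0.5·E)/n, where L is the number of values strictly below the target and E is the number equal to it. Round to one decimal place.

40.9

Sorted: 19, 22, 26, 72, 75, 258, 382, 388, 468, 501, 586.
Count below 75: L = 4; count equal: E = 1; n = 11.
Percentile rank = 100·(4 + 0.5·1)/11 = 100·4.5/11 = 40.91.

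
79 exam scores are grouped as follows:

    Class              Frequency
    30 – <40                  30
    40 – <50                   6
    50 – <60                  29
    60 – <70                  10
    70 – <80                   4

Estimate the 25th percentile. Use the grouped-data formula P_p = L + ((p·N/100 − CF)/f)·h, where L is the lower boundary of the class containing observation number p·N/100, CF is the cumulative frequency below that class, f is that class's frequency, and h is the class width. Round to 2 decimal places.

N = 79; target position k = 25/100 · 79 = 19.75.
Cumulative frequencies: 30, 36, 65, 75, 79.
Observation 19.75 falls in the class 30 – <40.
L = 30, CF = 0, f = 30, h = 10.
P25 = 30 + ((19.75 − 0)/30)·10 = 30 + 6.58333 = 36.5833.

36.58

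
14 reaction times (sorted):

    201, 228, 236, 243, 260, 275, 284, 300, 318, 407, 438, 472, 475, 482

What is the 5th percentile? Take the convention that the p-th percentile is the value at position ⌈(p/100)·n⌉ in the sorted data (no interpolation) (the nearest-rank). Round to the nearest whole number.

201

n = 14.
Position = ⌈5/100 · 14⌉ = ⌈0.7⌉ = 1.
The value at rank 1 is 201.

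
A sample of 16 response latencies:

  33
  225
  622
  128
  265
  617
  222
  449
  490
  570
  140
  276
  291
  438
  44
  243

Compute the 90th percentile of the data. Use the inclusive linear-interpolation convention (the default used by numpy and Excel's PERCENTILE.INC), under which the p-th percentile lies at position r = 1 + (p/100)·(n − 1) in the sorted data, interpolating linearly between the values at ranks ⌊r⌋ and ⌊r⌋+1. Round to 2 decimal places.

593.50

Sorted: 33, 44, 128, 140, 222, 225, 243, 265, 276, 291, 438, 449, 490, 570, 617, 622.
n = 16.
r = 1 + (90/100)·(16 − 1) = 1 + 13.5 = 14.5.
Rank 14 is 570 and rank 15 is 617.
Interpolate: 570 + 0.5·(617 − 570) = 570 + 0.5·47 = 593.5.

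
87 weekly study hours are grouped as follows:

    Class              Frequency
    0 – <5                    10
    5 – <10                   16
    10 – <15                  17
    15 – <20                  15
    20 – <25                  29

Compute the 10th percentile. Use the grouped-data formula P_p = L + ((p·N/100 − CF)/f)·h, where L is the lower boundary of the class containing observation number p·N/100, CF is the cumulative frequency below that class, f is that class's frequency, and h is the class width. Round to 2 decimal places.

4.35

N = 87; target position k = 10/100 · 87 = 8.7.
Cumulative frequencies: 10, 26, 43, 58, 87.
Observation 8.7 falls in the class 0 – <5.
L = 0, CF = 0, f = 10, h = 5.
P10 = 0 + ((8.7 − 0)/10)·5 = 0 + 4.35 = 4.35.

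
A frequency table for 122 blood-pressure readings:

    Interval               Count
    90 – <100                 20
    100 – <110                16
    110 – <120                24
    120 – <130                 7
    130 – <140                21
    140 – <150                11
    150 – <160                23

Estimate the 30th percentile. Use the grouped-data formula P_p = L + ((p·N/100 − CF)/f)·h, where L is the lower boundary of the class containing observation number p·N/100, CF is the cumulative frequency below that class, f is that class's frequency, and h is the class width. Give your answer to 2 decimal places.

110.25

N = 122; target position k = 30/100 · 122 = 36.6.
Cumulative frequencies: 20, 36, 60, 67, 88, 99, 122.
Observation 36.6 falls in the class 110 – <120.
L = 110, CF = 36, f = 24, h = 10.
P30 = 110 + ((36.6 − 36)/24)·10 = 110 + 0.25 = 110.25.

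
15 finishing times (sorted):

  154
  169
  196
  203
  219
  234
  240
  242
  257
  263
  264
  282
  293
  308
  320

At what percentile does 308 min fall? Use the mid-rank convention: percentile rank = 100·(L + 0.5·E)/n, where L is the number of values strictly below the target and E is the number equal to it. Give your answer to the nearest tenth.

Count below 308: L = 13; count equal: E = 1; n = 15.
Percentile rank = 100·(13 + 0.5·1)/15 = 100·13.5/15 = 90.

90.0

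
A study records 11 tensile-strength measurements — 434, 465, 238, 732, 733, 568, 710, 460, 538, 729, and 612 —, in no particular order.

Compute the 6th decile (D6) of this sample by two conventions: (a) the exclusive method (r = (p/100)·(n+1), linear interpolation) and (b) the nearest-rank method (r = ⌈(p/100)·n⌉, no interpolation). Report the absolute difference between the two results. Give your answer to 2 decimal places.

Sorted: 238, 434, 460, 465, 538, 568, 612, 710, 729, 732, 733.
n = 11.
(a) r = 7.2; between ranks 7 (612) and 8 (710): 631.6.
(b) the nearest-rank method: rank 7 → 612.
|631.6 − 612| = 19.6.

19.60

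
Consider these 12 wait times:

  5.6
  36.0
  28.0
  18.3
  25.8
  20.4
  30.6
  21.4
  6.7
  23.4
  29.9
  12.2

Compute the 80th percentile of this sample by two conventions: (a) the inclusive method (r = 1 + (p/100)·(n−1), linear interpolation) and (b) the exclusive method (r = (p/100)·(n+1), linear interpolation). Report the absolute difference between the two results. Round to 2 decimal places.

0.66

Sorted: 5.6, 6.7, 12.2, 18.3, 20.4, 21.4, 23.4, 25.8, 28.0, 29.9, 30.6, 36.0.
n = 12.
(a) r = 9.8; between ranks 9 (28.0) and 10 (29.9): 29.52.
(b) r = 10.4; between ranks 10 (29.9) and 11 (30.6): 30.18.
|29.52 − 30.18| = 0.66.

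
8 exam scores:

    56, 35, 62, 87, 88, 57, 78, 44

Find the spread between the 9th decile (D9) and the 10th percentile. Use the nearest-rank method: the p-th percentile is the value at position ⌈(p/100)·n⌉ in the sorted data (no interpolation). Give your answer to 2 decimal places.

Sorted: 35, 44, 56, 57, 62, 78, 87, 88.
n = 8.
P10: rank ⌈10/100·8⌉ = 1 → 35.
P90: rank ⌈90/100·8⌉ = 8 → 88.
Difference: 88 − 35 = 53.

53.00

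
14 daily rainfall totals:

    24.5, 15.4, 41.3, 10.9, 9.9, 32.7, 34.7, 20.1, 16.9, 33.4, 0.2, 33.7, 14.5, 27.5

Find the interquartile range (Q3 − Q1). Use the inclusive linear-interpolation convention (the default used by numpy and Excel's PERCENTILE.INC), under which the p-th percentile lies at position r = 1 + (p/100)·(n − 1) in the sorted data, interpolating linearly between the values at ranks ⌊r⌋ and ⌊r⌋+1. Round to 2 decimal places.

Sorted: 0.2, 9.9, 10.9, 14.5, 15.4, 16.9, 20.1, 24.5, 27.5, 32.7, 33.4, 33.7, 34.7, 41.3.
n = 14.
P25: r = 4.25; ranks 4–5 are 14.5, 15.4; interpolating gives 14.725.
P75: r = 10.75; ranks 10–11 are 32.7, 33.4; interpolating gives 33.225.
Difference: 33.225 − 14.725 = 18.5.

18.50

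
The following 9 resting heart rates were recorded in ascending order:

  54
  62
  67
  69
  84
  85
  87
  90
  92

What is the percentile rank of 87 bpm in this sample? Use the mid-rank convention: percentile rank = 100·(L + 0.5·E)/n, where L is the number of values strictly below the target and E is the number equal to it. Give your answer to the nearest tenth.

72.2

Count below 87: L = 6; count equal: E = 1; n = 9.
Percentile rank = 100·(6 + 0.5·1)/9 = 100·6.5/9 = 72.22.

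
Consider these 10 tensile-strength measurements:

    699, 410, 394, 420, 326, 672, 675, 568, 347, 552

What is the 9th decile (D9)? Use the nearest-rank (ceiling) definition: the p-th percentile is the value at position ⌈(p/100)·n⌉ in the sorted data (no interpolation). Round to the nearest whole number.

675

Sorted: 326, 347, 394, 410, 420, 552, 568, 672, 675, 699.
n = 10.
Position = ⌈90/100 · 10⌉ = ⌈9⌉ = 9.
The value at rank 9 is 675.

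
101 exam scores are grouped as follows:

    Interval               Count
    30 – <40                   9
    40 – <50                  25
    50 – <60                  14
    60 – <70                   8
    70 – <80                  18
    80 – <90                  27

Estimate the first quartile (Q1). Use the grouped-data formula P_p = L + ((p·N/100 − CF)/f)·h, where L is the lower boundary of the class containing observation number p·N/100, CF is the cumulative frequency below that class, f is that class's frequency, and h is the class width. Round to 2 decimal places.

46.50

N = 101; target position k = 25/100 · 101 = 25.25.
Cumulative frequencies: 9, 34, 48, 56, 74, 101.
Observation 25.25 falls in the class 40 – <50.
L = 40, CF = 9, f = 25, h = 10.
P25 = 40 + ((25.25 − 9)/25)·10 = 40 + 6.5 = 46.5.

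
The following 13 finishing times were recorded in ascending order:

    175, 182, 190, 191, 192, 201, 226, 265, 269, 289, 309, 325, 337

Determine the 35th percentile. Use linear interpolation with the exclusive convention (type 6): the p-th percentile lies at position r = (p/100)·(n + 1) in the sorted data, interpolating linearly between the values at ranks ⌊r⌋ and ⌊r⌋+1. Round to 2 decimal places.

191.90

n = 13.
r = (35/100)·(13 + 1) = 4.9.
Rank 4 is 191 and rank 5 is 192.
Interpolate: 191 + 0.9·(192 − 191) = 191 + 0.9·1 = 191.9.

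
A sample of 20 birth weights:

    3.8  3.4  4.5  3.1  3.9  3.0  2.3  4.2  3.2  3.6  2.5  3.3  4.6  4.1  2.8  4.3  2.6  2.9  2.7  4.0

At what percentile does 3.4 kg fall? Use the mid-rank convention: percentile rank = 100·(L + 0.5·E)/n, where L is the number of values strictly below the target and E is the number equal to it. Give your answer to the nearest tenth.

Sorted: 2.3, 2.5, 2.6, 2.7, 2.8, 2.9, 3.0, 3.1, 3.2, 3.3, 3.4, 3.6, 3.8, 3.9, 4.0, 4.1, 4.2, 4.3, 4.5, 4.6.
Count below 3.4: L = 10; count equal: E = 1; n = 20.
Percentile rank = 100·(10 + 0.5·1)/20 = 100·10.5/20 = 52.5.

52.5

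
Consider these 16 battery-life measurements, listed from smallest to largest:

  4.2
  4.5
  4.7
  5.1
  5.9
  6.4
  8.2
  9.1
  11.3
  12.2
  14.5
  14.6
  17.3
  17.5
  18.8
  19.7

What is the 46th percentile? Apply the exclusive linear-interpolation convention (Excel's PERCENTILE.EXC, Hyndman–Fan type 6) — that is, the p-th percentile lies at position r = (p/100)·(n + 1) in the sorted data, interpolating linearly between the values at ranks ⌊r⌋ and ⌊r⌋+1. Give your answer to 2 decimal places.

n = 16.
r = (46/100)·(16 + 1) = 7.82.
Rank 7 is 8.2 and rank 8 is 9.1.
Interpolate: 8.2 + 0.82·(9.1 − 8.2) = 8.2 + 0.82·0.9 = 8.938.

8.94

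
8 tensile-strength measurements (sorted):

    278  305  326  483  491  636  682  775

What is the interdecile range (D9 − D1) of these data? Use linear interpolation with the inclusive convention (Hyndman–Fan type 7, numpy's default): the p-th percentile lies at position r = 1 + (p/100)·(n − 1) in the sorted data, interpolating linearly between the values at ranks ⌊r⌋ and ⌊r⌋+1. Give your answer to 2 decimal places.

n = 8.
P10: r = 1.7; ranks 1–2 are 278, 305; interpolating gives 296.9.
P90: r = 7.3; ranks 7–8 are 682, 775; interpolating gives 709.9.
Difference: 709.9 − 296.9 = 413.

413.00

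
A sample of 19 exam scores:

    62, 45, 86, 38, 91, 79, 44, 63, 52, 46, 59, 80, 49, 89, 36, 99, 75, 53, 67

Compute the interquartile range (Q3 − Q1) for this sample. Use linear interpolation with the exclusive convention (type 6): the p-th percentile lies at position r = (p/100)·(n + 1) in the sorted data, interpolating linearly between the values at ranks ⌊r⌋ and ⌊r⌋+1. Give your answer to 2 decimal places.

Sorted: 36, 38, 44, 45, 46, 49, 52, 53, 59, 62, 63, 67, 75, 79, 80, 86, 89, 91, 99.
n = 19.
P25: r = 5 (integer) → 46.
P75: r = 15 (integer) → 80.
Difference: 80 − 46 = 34.

34.00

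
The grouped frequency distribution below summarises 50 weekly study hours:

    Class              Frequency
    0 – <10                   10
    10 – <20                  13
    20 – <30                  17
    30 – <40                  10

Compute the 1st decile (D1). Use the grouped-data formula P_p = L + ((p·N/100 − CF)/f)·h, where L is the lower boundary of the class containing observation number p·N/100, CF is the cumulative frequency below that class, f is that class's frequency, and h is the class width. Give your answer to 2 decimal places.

5.00

N = 50; target position k = 10/100 · 50 = 5.
Cumulative frequencies: 10, 23, 40, 50.
Observation 5 falls in the class 0 – <10.
L = 0, CF = 0, f = 10, h = 10.
P10 = 0 + ((5 − 0)/10)·10 = 0 + 5 = 5.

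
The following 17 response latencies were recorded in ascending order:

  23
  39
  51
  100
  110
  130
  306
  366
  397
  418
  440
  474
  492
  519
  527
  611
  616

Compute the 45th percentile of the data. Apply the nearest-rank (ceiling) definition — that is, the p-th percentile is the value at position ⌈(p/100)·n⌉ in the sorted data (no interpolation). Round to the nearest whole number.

366

n = 17.
Position = ⌈45/100 · 17⌉ = ⌈7.65⌉ = 8.
The value at rank 8 is 366.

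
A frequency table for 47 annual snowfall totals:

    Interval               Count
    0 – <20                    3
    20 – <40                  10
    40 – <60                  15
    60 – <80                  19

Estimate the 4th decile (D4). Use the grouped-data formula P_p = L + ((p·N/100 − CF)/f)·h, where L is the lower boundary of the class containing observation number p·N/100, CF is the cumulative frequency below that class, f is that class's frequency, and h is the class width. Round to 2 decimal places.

N = 47; target position k = 40/100 · 47 = 18.8.
Cumulative frequencies: 3, 13, 28, 47.
Observation 18.8 falls in the class 40 – <60.
L = 40, CF = 13, f = 15, h = 20.
P40 = 40 + ((18.8 − 13)/15)·20 = 40 + 7.73333 = 47.7333.

47.73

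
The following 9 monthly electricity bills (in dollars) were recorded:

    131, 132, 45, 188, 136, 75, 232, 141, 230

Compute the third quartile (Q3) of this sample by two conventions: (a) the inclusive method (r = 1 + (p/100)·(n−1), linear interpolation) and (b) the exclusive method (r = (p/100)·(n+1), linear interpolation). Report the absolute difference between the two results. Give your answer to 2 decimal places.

Sorted: 45, 75, 131, 132, 136, 141, 188, 230, 232.
n = 9.
(a) r = 7 → value at rank 7 = 188.
(b) r = 7.5; between ranks 7 (188) and 8 (230): 209.
|188 − 209| = 21.

21.00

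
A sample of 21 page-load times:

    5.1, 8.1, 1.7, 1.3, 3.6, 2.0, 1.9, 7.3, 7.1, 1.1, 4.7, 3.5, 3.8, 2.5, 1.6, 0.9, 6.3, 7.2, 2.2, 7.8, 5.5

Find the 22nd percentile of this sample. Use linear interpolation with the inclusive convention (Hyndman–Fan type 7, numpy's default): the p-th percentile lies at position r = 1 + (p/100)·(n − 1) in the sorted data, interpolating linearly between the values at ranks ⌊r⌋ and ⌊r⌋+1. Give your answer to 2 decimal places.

Sorted: 0.9, 1.1, 1.3, 1.6, 1.7, 1.9, 2.0, 2.2, 2.5, 3.5, 3.6, 3.8, 4.7, 5.1, 5.5, 6.3, 7.1, 7.2, 7.3, 7.8, 8.1.
n = 21.
r = 1 + (22/100)·(21 − 1) = 1 + 4.4 = 5.4.
Rank 5 is 1.7 and rank 6 is 1.9.
Interpolate: 1.7 + 0.4·(1.9 − 1.7) = 1.7 + 0.4·0.2 = 1.78.

1.78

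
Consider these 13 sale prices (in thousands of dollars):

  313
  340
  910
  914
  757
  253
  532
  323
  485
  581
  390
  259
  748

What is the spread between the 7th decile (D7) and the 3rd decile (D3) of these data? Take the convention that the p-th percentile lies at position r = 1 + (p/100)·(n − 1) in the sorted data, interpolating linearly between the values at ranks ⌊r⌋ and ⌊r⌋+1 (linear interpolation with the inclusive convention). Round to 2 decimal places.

Sorted: 253, 259, 313, 323, 340, 390, 485, 532, 581, 748, 757, 910, 914.
n = 13.
P30: r = 4.6; ranks 4–5 are 323, 340; interpolating gives 333.2.
P70: r = 9.4; ranks 9–10 are 581, 748; interpolating gives 647.8.
Difference: 647.8 − 333.2 = 314.6.

314.60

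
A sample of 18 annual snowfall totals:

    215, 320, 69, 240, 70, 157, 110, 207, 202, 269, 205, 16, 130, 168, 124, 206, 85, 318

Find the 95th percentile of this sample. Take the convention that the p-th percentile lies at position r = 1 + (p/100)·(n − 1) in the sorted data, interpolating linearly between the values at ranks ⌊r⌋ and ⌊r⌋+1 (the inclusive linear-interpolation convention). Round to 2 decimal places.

318.30

Sorted: 16, 69, 70, 85, 110, 124, 130, 157, 168, 202, 205, 206, 207, 215, 240, 269, 318, 320.
n = 18.
r = 1 + (95/100)·(18 − 1) = 1 + 16.15 = 17.15.
Rank 17 is 318 and rank 18 is 320.
Interpolate: 318 + 0.15·(320 − 318) = 318 + 0.15·2 = 318.3.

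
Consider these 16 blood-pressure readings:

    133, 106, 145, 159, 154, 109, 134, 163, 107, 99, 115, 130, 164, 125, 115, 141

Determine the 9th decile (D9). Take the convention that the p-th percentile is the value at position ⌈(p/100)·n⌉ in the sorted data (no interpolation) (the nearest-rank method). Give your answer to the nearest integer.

163

Sorted: 99, 106, 107, 109, 115, 115, 125, 130, 133, 134, 141, 145, 154, 159, 163, 164.
n = 16.
Position = ⌈90/100 · 16⌉ = ⌈14.4⌉ = 15.
The value at rank 15 is 163.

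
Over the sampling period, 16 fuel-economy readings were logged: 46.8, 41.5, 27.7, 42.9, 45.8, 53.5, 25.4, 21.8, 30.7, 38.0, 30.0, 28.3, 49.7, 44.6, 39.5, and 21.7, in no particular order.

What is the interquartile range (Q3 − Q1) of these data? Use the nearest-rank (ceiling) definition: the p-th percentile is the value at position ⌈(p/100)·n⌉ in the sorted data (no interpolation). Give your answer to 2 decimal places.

Sorted: 21.7, 21.8, 25.4, 27.7, 28.3, 30.0, 30.7, 38.0, 39.5, 41.5, 42.9, 44.6, 45.8, 46.8, 49.7, 53.5.
n = 16.
P25: rank ⌈25/100·16⌉ = 4 → 27.7.
P75: rank ⌈75/100·16⌉ = 12 → 44.6.
Difference: 44.6 − 27.7 = 16.9.

16.90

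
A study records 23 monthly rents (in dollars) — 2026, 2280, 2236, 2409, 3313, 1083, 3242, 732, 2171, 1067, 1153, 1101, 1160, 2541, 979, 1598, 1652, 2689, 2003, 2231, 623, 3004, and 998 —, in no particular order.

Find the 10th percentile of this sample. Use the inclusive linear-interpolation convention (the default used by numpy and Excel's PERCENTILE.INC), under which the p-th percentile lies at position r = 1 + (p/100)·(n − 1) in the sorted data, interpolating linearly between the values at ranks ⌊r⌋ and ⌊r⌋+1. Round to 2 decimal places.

Sorted: 623, 732, 979, 998, 1067, 1083, 1101, 1153, 1160, 1598, 1652, 2003, 2026, 2171, 2231, 2236, 2280, 2409, 2541, 2689, 3004, 3242, 3313.
n = 23.
r = 1 + (10/100)·(23 − 1) = 1 + 2.2 = 3.2.
Rank 3 is 979 and rank 4 is 998.
Interpolate: 979 + 0.2·(998 − 979) = 979 + 0.2·19 = 982.8.

982.80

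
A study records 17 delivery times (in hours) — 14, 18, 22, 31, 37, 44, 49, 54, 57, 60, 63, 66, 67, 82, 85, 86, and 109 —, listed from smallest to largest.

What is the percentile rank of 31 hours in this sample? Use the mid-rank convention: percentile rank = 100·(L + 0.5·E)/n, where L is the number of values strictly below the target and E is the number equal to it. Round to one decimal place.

Count below 31: L = 3; count equal: E = 1; n = 17.
Percentile rank = 100·(3 + 0.5·1)/17 = 100·3.5/17 = 20.59.

20.6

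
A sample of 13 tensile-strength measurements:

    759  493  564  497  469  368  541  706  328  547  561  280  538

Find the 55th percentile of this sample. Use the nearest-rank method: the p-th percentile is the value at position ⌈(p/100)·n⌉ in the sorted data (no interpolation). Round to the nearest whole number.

Sorted: 280, 328, 368, 469, 493, 497, 538, 541, 547, 561, 564, 706, 759.
n = 13.
Position = ⌈55/100 · 13⌉ = ⌈7.15⌉ = 8.
The value at rank 8 is 541.

541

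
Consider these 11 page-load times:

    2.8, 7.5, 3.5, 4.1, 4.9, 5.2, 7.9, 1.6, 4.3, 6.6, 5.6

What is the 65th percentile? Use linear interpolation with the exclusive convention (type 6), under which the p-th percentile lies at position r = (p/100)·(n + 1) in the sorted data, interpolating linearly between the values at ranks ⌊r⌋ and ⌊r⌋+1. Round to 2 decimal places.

Sorted: 1.6, 2.8, 3.5, 4.1, 4.3, 4.9, 5.2, 5.6, 6.6, 7.5, 7.9.
n = 11.
r = (65/100)·(11 + 1) = 7.8.
Rank 7 is 5.2 and rank 8 is 5.6.
Interpolate: 5.2 + 0.8·(5.6 − 5.2) = 5.2 + 0.8·0.4 = 5.52.

5.52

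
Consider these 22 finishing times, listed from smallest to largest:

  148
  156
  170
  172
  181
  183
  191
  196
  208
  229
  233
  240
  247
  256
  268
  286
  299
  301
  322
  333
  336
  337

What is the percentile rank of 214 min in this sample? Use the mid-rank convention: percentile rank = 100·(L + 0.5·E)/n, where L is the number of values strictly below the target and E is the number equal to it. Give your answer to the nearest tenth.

40.9

Count below 214: L = 9; count equal: E = 0; n = 22.
Percentile rank = 100·(9 + 0.5·0)/22 = 100·9/22 = 40.91.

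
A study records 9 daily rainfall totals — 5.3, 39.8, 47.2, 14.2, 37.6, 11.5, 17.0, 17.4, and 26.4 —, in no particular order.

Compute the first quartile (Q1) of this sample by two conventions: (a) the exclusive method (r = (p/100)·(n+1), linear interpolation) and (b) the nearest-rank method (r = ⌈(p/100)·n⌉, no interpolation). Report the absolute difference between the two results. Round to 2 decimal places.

Sorted: 5.3, 11.5, 14.2, 17.0, 17.4, 26.4, 37.6, 39.8, 47.2.
n = 9.
(a) r = 2.5; between ranks 2 (11.5) and 3 (14.2): 12.85.
(b) the nearest-rank method: rank 3 → 14.2.
|12.85 − 14.2| = 1.35.

1.35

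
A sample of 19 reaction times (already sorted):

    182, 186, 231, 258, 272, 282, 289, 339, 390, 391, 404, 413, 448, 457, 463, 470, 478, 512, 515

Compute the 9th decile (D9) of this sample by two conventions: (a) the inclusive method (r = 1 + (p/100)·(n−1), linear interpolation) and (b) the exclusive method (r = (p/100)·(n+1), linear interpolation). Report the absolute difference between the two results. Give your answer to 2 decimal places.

27.20

n = 19.
(a) r = 17.2; between ranks 17 (478) and 18 (512): 484.8.
(b) r = 18 → value at rank 18 = 512.
|484.8 − 512| = 27.2.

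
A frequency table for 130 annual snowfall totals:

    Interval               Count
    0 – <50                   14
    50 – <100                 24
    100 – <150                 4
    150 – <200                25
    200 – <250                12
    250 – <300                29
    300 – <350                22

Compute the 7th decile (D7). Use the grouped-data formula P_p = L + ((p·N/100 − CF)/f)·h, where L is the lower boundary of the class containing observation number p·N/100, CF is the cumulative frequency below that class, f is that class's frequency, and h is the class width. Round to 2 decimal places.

270.69

N = 130; target position k = 70/100 · 130 = 91.
Cumulative frequencies: 14, 38, 42, 67, 79, 108, 130.
Observation 91 falls in the class 250 – <300.
L = 250, CF = 79, f = 29, h = 50.
P70 = 250 + ((91 − 79)/29)·50 = 250 + 20.6897 = 270.69.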